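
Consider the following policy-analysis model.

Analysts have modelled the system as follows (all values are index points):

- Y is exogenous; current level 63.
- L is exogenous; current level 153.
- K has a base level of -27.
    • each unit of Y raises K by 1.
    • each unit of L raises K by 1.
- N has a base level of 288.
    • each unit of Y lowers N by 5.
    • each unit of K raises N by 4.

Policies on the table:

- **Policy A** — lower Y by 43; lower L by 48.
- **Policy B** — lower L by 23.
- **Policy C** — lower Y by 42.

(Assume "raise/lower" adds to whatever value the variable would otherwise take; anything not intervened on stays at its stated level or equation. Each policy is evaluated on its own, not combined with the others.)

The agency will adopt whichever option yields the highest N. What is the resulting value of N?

771

Policy A (Y − 43, L − 48):
  Y = 63 − 43 = 20
  L = 153 − 48 = 105
  K = -27 + 20 + 105 = 98
  N = 288 − 5·20 + 4·98 = 580
Policy B (L − 23):
  Y = 63
  L = 153 − 23 = 130
  K = -27 + 63 + 130 = 166
  N = 288 − 5·63 + 4·166 = 637
Policy C (Y − 42):
  Y = 63 − 42 = 21
  L = 153
  K = -27 + 21 + 153 = 147
  N = 288 − 5·21 + 4·147 = 771
Comparing — Policy A: N=580, Policy B: N=637, Policy C: N=771. Highest is 771 (Policy C).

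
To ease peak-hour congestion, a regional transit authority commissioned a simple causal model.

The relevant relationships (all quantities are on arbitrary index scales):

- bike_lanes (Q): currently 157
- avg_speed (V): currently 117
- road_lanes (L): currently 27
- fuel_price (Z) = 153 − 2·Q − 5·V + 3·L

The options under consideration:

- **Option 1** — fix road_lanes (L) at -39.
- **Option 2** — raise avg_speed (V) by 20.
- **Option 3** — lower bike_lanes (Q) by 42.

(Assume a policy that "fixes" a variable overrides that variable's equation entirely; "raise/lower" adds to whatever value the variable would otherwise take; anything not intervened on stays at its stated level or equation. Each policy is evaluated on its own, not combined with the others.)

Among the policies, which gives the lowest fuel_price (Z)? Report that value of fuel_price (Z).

Option 1 (L := -39):
  Q = 157
  V = 117
  L = -39
  Z = 153 − 2·157 − 5·117 + 3·(-39) = -863
Option 2 (V + 20):
  Q = 157
  V = 117 + 20 = 137
  L = 27
  Z = 153 − 2·157 − 5·137 + 3·27 = -765
Option 3 (Q − 42):
  Q = 157 − 42 = 115
  V = 117
  L = 27
  Z = 153 − 2·115 − 5·117 + 3·27 = -581
Comparing — Option 1: Z=-863, Option 2: Z=-765, Option 3: Z=-581. Lowest is -863 (Option 1).

-863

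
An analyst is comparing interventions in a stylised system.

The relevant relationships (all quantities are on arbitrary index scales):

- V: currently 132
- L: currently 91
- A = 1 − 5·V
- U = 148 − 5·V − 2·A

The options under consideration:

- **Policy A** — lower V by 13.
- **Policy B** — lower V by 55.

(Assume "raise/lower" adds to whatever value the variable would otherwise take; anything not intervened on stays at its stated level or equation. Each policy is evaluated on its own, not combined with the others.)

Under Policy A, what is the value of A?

-594

Policy A (V − 13):
  V = 132 − 13 = 119
  A = 1 − 5·119 = -594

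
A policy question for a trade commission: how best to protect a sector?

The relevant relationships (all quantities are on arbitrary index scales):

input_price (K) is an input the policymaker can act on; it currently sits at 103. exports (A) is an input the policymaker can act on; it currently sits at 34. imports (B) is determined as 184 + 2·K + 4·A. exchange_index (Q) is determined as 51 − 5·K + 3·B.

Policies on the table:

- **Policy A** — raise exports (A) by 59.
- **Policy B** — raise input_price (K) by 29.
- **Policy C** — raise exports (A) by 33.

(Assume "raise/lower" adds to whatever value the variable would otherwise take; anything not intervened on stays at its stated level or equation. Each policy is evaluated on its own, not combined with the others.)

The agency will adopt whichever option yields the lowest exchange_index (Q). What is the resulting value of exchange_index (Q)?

Policy A (A + 59):
  K = 103
  A = 34 + 59 = 93
  B = 184 + 2·103 + 4·93 = 762
  Q = 51 − 5·103 + 3·762 = 1822
Policy B (K + 29):
  K = 103 + 29 = 132
  A = 34
  B = 184 + 2·132 + 4·34 = 584
  Q = 51 − 5·132 + 3·584 = 1143
Policy C (A + 33):
  K = 103
  A = 34 + 33 = 67
  B = 184 + 2·103 + 4·67 = 658
  Q = 51 − 5·103 + 3·658 = 1510
Comparing — Policy A: Q=1822, Policy B: Q=1143, Policy C: Q=1510. Lowest is 1143 (Policy B).

1143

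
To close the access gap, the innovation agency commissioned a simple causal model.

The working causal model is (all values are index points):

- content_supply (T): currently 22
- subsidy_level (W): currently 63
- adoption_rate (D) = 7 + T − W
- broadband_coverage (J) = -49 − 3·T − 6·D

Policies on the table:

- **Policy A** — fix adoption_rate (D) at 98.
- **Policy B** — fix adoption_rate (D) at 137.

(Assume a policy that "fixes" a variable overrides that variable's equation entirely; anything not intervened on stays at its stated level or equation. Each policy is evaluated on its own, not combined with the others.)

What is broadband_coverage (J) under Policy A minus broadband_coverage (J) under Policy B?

Policy A (D := 98):
  T = 22
  W = 63
  D = 98
  J = -49 − 3·22 − 6·98 = -703
Policy B (D := 137):
  T = 22
  W = 63
  D = 137
  J = -49 − 3·22 − 6·137 = -937
J: -703 − (-937) = 234

234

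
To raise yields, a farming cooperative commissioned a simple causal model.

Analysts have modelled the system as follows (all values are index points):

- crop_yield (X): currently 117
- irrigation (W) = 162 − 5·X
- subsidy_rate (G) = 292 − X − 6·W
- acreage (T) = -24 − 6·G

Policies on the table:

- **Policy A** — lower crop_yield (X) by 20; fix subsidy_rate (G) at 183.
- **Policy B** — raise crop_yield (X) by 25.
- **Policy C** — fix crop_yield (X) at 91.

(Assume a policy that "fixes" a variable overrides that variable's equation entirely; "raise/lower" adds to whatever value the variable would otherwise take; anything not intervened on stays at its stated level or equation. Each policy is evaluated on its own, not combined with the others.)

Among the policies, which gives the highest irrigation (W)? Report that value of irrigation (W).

-293

Policy A (X − 20, G := 183):
  X = 117 − 20 = 97
  W = 162 − 5·97 = -323
Policy B (X + 25):
  X = 117 + 25 = 142
  W = 162 − 5·142 = -548
Policy C (X := 91):
  X = 91
  W = 162 − 5·91 = -293
Comparing — Policy A: W=-323, Policy B: W=-548, Policy C: W=-293. Highest is -293 (Policy C).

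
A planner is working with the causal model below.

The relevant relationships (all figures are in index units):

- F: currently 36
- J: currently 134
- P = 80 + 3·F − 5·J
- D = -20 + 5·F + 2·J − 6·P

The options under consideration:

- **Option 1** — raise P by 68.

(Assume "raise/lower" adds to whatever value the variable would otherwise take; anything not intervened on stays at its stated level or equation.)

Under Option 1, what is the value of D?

2912

Option 1 (P + 68):
  F = 36
  J = 134
  P = 80 + 3·36 − 5·134 (+68 from intervention) = -414
  D = -20 + 5·36 + 2·134 − 6·(-414) = 2912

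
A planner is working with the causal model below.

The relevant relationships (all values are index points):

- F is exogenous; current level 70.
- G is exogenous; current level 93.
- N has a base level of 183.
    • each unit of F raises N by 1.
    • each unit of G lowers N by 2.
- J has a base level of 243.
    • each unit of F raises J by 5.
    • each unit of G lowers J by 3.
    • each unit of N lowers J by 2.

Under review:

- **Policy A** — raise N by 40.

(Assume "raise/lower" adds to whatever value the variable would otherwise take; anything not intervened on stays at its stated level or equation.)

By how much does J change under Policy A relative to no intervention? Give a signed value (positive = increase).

-80

Baseline:
  F = 70
  G = 93
  N = 183 + 70 − 2·93 = 67
  J = 243 + 5·70 − 3·93 − 2·67 = 180
Policy A (N + 40):
  F = 70
  G = 93
  N = 183 + 70 − 2·93 (+40 from intervention) = 107
  J = 243 + 5·70 − 3·93 − 2·107 = 100
Change in J: 100 − 180 = -80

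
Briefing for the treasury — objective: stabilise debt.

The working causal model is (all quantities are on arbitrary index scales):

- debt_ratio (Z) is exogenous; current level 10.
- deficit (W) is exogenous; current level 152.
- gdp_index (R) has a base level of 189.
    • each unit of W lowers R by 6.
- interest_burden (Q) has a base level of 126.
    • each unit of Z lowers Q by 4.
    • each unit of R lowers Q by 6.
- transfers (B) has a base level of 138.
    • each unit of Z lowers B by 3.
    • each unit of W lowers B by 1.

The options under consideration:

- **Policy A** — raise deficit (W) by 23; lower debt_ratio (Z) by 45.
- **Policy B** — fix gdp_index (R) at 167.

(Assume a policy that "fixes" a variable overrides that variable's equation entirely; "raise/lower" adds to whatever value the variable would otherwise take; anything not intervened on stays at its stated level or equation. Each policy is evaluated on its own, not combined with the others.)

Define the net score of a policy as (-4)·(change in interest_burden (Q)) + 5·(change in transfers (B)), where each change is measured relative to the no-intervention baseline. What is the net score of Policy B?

Baseline:
  Z = 10
  W = 152
  R = 189 − 6·152 = -723
  Q = 126 − 4·10 − 6·(-723) = 4424
  B = 138 − 3·10 − 152 = -44
Policy B (R := 167):
  Z = 10
  W = 152
  R = 167
  Q = 126 − 4·10 − 6·167 = -916
  B = 138 − 3·10 − 152 = -44
ΔQ = -916 − 4424 = -5340; ΔB = -44 − (-44) = 0
Score = (-4)·(-5340) + 5·0 = 21360

21360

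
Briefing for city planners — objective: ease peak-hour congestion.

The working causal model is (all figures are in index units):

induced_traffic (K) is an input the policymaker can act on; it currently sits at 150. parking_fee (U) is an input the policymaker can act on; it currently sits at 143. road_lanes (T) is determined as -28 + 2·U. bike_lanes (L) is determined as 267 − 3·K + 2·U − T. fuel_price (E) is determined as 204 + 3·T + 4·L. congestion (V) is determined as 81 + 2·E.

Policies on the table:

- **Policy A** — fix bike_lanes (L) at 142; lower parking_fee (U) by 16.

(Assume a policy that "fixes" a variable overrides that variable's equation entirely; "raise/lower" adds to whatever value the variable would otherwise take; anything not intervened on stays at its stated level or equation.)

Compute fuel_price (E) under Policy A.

Policy A (L := 142, U − 16):
  K = 150
  U = 143 − 16 = 127
  T = -28 + 2·127 = 226
  L = 142
  E = 204 + 3·226 + 4·142 = 1450

1450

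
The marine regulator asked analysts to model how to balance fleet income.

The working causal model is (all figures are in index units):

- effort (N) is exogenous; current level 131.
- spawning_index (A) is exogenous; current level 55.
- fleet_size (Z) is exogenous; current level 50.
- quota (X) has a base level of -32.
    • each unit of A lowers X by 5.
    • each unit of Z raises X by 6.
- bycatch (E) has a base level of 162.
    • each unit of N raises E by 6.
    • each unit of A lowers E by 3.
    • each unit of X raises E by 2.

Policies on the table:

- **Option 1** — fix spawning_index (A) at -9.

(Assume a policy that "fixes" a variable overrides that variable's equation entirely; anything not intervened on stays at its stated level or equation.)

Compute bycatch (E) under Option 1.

Option 1 (A := -9):
  N = 131
  A = -9
  Z = 50
  X = -32 − 5·(-9) + 6·50 = 313
  E = 162 + 6·131 − 3·(-9) + 2·313 = 1601

1601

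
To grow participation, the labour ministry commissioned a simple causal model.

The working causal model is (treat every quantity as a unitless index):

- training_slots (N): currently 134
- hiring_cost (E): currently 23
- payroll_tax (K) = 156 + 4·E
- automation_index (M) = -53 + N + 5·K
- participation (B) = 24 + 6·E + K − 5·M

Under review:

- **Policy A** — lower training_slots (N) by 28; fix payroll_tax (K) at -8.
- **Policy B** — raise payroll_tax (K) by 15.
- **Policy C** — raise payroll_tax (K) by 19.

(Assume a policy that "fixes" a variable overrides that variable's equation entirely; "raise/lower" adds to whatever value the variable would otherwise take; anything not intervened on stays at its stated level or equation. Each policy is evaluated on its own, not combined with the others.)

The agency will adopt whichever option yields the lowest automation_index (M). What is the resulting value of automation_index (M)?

Policy A (N − 28, K := -8):
  N = 134 − 28 = 106
  E = 23
  K = -8
  M = -53 + 106 + 5·(-8) = 13
Policy B (K + 15):
  N = 134
  E = 23
  K = 156 + 4·23 (+15 from intervention) = 263
  M = -53 + 134 + 5·263 = 1396
Policy C (K + 19):
  N = 134
  E = 23
  K = 156 + 4·23 (+19 from intervention) = 267
  M = -53 + 134 + 5·267 = 1416
Comparing — Policy A: M=13, Policy B: M=1396, Policy C: M=1416. Lowest is 13 (Policy A).

13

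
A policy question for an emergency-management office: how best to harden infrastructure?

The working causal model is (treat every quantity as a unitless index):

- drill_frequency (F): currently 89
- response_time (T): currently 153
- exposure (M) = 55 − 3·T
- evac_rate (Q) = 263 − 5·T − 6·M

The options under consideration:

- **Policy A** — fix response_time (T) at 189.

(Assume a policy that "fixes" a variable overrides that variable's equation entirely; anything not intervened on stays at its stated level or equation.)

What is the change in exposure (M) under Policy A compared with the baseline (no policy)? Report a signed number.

Baseline:
  T = 153
  M = 55 − 3·153 = -404
Policy A (T := 189):
  T = 189
  M = 55 − 3·189 = -512
Change in M: -512 − (-404) = -108

-108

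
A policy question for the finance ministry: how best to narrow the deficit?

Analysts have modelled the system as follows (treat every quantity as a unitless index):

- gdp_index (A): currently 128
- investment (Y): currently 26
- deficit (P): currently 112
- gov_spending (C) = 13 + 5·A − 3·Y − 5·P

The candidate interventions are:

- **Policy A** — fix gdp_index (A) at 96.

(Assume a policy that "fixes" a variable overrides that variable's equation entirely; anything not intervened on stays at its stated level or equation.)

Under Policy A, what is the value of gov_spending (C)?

Policy A (A := 96):
  A = 96
  Y = 26
  P = 112
  C = 13 + 5·96 − 3·26 − 5·112 = -145

-145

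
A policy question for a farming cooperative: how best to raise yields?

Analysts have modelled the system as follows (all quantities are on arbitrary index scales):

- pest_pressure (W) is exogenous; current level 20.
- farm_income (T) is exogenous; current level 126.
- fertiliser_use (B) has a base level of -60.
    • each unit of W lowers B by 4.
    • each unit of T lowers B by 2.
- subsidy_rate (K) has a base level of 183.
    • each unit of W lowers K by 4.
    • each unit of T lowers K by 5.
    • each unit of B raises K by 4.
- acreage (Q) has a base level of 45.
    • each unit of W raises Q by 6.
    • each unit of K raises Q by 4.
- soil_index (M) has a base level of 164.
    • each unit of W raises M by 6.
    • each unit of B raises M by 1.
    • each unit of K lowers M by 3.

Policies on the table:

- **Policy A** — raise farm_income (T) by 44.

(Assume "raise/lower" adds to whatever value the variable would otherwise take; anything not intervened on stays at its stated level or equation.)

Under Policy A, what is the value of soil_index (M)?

7805

Policy A (T + 44):
  W = 20
  T = 126 + 44 = 170
  B = -60 − 4·20 − 2·170 = -480
  K = 183 − 4·20 − 5·170 + 4·(-480) = -2667
  M = 164 + 6·20 + (-480) − 3·(-2667) = 7805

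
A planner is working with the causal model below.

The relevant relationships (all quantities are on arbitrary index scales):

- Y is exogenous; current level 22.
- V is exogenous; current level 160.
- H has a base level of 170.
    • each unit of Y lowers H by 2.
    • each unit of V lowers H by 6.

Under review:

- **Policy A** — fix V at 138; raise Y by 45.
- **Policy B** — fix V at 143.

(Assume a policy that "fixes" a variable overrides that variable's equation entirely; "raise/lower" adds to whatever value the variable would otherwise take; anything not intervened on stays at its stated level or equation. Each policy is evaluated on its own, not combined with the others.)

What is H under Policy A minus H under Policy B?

-60

Policy A (V := 138, Y + 45):
  Y = 22 + 45 = 67
  V = 138
  H = 170 − 2·67 − 6·138 = -792
Policy B (V := 143):
  Y = 22
  V = 143
  H = 170 − 2·22 − 6·143 = -732
H: -792 − (-732) = -60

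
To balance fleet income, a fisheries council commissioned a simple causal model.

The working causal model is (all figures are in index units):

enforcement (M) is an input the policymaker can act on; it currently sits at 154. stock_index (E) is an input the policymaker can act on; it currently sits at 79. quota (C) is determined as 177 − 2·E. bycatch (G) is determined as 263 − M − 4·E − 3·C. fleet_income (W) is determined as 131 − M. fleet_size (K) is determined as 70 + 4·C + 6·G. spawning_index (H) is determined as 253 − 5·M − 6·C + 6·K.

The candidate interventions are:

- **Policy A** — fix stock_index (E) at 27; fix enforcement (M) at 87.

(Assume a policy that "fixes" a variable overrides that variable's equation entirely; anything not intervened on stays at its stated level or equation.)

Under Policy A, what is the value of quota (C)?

123

Policy A (E := 27, M := 87):
  E = 27
  C = 177 − 2·27 = 123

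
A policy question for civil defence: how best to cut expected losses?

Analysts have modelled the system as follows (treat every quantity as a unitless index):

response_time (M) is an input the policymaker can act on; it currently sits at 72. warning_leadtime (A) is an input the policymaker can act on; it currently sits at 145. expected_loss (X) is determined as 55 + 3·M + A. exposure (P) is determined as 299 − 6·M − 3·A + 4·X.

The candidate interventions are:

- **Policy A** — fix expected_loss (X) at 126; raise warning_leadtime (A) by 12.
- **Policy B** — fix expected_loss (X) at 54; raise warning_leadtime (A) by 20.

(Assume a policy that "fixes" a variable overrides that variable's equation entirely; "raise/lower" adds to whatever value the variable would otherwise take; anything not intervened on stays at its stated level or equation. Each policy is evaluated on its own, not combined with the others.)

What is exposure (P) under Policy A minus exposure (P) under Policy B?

312

Policy A (X := 126, A + 12):
  M = 72
  A = 145 + 12 = 157
  X = 126
  P = 299 − 6·72 − 3·157 + 4·126 = -100
Policy B (X := 54, A + 20):
  M = 72
  A = 145 + 20 = 165
  X = 54
  P = 299 − 6·72 − 3·165 + 4·54 = -412
P: -100 − (-412) = 312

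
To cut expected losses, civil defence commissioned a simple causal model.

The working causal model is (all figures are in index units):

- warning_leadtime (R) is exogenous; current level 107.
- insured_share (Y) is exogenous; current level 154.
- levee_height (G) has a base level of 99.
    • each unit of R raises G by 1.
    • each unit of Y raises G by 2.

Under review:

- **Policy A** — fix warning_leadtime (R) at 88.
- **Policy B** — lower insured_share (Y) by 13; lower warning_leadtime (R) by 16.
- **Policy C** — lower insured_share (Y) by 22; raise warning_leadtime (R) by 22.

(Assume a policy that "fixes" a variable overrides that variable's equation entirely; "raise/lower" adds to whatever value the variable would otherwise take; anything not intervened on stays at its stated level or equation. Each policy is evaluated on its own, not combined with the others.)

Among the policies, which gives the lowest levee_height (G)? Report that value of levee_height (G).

Policy A (R := 88):
  R = 88
  Y = 154
  G = 99 + 88 + 2·154 = 495
Policy B (Y − 13, R − 16):
  R = 107 − 16 = 91
  Y = 154 − 13 = 141
  G = 99 + 91 + 2·141 = 472
Policy C (Y − 22, R + 22):
  R = 107 + 22 = 129
  Y = 154 − 22 = 132
  G = 99 + 129 + 2·132 = 492
Comparing — Policy A: G=495, Policy B: G=472, Policy C: G=492. Lowest is 472 (Policy B).

472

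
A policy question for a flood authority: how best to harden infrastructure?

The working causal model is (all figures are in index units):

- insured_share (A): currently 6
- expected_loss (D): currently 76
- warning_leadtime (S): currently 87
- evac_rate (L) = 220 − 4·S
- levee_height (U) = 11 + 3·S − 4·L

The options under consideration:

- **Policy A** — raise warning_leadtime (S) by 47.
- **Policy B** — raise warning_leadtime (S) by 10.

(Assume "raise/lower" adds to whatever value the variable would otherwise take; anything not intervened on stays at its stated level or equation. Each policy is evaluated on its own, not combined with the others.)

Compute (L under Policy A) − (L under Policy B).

-148

Policy A (S + 47):
  S = 87 + 47 = 134
  L = 220 − 4·134 = -316
Policy B (S + 10):
  S = 87 + 10 = 97
  L = 220 − 4·97 = -168
L: -316 − (-168) = -148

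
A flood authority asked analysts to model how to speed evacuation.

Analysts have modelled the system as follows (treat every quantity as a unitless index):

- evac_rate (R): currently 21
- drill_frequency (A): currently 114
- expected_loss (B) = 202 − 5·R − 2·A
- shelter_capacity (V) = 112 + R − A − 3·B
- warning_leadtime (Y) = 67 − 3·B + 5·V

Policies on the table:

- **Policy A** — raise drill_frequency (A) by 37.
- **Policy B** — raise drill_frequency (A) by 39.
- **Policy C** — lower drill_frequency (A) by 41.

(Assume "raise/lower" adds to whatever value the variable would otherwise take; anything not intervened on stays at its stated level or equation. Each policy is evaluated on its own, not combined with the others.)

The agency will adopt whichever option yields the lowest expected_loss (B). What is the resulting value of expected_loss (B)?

-209

Policy A (A + 37):
  R = 21
  A = 114 + 37 = 151
  B = 202 − 5·21 − 2·151 = -205
Policy B (A + 39):
  R = 21
  A = 114 + 39 = 153
  B = 202 − 5·21 − 2·153 = -209
Policy C (A − 41):
  R = 21
  A = 114 − 41 = 73
  B = 202 − 5·21 − 2·73 = -49
Comparing — Policy A: B=-205, Policy B: B=-209, Policy C: B=-49. Lowest is -209 (Policy B).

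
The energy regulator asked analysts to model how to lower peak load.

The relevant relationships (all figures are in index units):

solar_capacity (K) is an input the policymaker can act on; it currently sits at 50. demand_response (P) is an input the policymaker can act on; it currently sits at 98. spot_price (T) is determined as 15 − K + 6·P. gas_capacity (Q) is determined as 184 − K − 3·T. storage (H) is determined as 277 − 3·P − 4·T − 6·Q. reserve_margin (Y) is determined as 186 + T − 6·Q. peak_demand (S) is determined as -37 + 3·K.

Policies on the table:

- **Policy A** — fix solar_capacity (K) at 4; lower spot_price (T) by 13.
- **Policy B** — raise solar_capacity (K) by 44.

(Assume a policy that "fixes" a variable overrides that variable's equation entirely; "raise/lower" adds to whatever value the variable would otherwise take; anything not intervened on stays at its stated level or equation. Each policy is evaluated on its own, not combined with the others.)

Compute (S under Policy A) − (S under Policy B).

Policy A (K := 4, T − 13):
  K = 4
  S = -37 + 3·4 = -25
Policy B (K + 44):
  K = 50 + 44 = 94
  S = -37 + 3·94 = 245
S: -25 − 245 = -270

-270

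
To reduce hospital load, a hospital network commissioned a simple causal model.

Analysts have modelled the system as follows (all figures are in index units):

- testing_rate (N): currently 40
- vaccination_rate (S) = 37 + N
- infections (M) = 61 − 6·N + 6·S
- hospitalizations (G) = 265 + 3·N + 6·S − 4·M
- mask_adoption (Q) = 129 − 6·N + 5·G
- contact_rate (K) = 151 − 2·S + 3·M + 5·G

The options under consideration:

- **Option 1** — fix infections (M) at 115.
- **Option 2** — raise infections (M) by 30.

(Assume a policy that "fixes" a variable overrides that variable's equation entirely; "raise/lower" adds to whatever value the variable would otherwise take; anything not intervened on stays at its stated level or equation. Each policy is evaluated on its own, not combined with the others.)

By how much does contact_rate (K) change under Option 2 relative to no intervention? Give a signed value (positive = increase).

Baseline:
  N = 40
  S = 37 + 40 = 77
  M = 61 − 6·40 + 6·77 = 283
  G = 265 + 3·40 + 6·77 − 4·283 = -285
  K = 151 − 2·77 + 3·283 + 5·(-285) = -579
Option 2 (M + 30):
  N = 40
  S = 37 + 40 = 77
  M = 61 − 6·40 + 6·77 (+30 from intervention) = 313
  G = 265 + 3·40 + 6·77 − 4·313 = -405
  K = 151 − 2·77 + 3·313 + 5·(-405) = -1089
Change in K: -1089 − (-579) = -510

-510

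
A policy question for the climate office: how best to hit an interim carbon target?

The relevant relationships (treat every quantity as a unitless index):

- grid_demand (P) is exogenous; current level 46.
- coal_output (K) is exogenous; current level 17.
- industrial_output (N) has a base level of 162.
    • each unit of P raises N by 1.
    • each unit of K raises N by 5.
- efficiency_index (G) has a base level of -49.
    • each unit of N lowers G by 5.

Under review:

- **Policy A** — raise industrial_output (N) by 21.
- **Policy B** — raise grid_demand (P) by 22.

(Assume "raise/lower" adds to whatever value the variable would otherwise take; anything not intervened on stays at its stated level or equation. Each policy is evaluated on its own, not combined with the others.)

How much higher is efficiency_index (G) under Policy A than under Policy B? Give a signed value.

Policy A (N + 21):
  P = 46
  K = 17
  N = 162 + 46 + 5·17 (+21 from intervention) = 314
  G = -49 − 5·314 = -1619
Policy B (P + 22):
  P = 46 + 22 = 68
  K = 17
  N = 162 + 68 + 5·17 = 315
  G = -49 − 5·315 = -1624
G: -1619 − (-1624) = 5

5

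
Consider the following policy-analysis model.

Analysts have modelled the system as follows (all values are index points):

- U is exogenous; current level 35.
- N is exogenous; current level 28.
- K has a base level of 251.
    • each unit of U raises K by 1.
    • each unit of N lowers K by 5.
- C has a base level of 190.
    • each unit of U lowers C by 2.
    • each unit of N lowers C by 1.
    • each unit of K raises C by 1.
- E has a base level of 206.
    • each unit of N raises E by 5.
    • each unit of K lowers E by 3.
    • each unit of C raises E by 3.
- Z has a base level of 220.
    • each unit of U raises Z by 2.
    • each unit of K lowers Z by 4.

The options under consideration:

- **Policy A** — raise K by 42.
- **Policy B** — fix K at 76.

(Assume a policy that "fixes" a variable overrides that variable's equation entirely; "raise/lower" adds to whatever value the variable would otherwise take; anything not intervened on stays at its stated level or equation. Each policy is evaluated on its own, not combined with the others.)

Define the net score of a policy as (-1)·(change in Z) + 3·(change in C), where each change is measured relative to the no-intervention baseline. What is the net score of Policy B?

Baseline:
  U = 35
  N = 28
  K = 251 + 35 − 5·28 = 146
  C = 190 − 2·35 − 28 + 146 = 238
  Z = 220 + 2·35 − 4·146 = -294
Policy B (K := 76):
  U = 35
  N = 28
  K = 76
  C = 190 − 2·35 − 28 + 76 = 168
  Z = 220 + 2·35 − 4·76 = -14
ΔZ = -14 − (-294) = 280; ΔC = 168 − 238 = -70
Score = (-1)·280 + 3·(-70) = -490

-490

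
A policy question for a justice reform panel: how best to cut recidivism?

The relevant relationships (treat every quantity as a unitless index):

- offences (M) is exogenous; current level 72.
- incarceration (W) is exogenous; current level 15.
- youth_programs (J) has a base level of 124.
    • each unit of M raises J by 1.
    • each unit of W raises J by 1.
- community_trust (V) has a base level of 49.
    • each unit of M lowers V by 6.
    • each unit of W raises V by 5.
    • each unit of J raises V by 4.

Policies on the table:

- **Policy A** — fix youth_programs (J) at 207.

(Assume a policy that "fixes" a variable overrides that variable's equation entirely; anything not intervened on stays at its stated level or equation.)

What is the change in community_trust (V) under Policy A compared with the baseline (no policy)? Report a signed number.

-16

Baseline:
  M = 72
  W = 15
  J = 124 + 72 + 15 = 211
  V = 49 − 6·72 + 5·15 + 4·211 = 536
Policy A (J := 207):
  M = 72
  W = 15
  J = 207
  V = 49 − 6·72 + 5·15 + 4·207 = 520
Change in V: 520 − 536 = -16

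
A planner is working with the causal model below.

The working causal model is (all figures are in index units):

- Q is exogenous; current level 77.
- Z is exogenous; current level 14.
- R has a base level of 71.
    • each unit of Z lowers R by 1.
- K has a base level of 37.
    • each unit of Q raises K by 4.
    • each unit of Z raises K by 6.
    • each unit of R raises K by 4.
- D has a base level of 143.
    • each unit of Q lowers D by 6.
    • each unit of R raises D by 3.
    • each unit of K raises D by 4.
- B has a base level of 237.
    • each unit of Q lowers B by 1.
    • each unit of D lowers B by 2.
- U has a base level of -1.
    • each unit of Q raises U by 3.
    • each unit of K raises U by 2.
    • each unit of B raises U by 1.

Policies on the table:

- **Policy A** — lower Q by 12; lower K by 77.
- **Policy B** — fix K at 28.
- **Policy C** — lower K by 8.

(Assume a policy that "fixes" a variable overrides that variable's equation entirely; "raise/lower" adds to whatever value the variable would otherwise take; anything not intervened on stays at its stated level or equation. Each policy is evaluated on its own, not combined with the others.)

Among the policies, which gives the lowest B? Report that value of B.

-4736

Policy A (Q − 12, K − 77):
  Q = 77 − 12 = 65
  Z = 14
  R = 71 − 14 = 57
  K = 37 + 4·65 + 6·14 + 4·57 (−77 from intervention) = 532
  D = 143 − 6·65 + 3·57 + 4·532 = 2052
  B = 237 − 65 − 2·2052 = -3932
Policy B (K := 28):
  Q = 77
  Z = 14
  R = 71 − 14 = 57
  K = 28
  D = 143 − 6·77 + 3·57 + 4·28 = -36
  B = 237 − 77 − 2·(-36) = 232
Policy C (K − 8):
  Q = 77
  Z = 14
  R = 71 − 14 = 57
  K = 37 + 4·77 + 6·14 + 4·57 (−8 from intervention) = 649
  D = 143 − 6·77 + 3·57 + 4·649 = 2448
  B = 237 − 77 − 2·2448 = -4736
Comparing — Policy A: B=-3932, Policy B: B=232, Policy C: B=-4736. Lowest is -4736 (Policy C).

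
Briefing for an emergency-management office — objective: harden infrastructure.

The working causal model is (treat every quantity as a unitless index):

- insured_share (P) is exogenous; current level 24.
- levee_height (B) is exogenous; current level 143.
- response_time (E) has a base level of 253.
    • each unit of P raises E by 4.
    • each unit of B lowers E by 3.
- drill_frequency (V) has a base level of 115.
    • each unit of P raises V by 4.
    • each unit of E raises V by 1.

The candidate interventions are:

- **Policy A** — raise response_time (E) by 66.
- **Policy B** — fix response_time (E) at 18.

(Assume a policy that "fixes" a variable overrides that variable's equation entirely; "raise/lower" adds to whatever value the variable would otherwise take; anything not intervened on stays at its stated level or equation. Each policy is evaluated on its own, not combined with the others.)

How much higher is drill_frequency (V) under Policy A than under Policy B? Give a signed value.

Policy A (E + 66):
  P = 24
  B = 143
  E = 253 + 4·24 − 3·143 (+66 from intervention) = -14
  V = 115 + 4·24 + (-14) = 197
Policy B (E := 18):
  P = 24
  B = 143
  E = 18
  V = 115 + 4·24 + 18 = 229
V: 197 − 229 = -32

-32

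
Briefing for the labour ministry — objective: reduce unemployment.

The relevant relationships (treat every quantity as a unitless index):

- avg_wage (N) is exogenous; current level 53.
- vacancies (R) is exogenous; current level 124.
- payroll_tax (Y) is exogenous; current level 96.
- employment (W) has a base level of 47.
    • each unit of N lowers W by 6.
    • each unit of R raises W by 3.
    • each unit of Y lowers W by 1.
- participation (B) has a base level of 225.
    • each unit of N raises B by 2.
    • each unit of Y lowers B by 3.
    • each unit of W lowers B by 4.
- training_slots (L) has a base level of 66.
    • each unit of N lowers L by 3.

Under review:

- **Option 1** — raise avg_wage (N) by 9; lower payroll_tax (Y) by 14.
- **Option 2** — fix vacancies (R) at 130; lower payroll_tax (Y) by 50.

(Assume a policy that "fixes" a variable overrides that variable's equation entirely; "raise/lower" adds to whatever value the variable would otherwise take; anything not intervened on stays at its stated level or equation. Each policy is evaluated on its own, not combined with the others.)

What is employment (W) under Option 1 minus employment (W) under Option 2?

-108

Option 1 (N + 9, Y − 14):
  N = 53 + 9 = 62
  R = 124
  Y = 96 − 14 = 82
  W = 47 − 6·62 + 3·124 − 82 = -35
Option 2 (R := 130, Y − 50):
  N = 53
  R = 130
  Y = 96 − 50 = 46
  W = 47 − 6·53 + 3·130 − 46 = 73
W: -35 − 73 = -108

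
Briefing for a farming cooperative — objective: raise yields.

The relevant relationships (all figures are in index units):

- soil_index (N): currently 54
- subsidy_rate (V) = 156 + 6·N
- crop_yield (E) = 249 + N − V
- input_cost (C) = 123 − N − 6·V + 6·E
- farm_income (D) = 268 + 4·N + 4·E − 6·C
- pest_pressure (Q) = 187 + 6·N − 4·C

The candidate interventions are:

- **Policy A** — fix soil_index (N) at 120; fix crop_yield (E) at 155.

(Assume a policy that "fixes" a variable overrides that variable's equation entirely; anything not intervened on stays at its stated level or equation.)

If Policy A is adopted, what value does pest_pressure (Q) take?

Policy A (N := 120, E := 155):
  N = 120
  V = 156 + 6·120 = 876
  E = 155
  C = 123 − 120 − 6·876 + 6·155 = -4323
  Q = 187 + 6·120 − 4·(-4323) = 18199

18199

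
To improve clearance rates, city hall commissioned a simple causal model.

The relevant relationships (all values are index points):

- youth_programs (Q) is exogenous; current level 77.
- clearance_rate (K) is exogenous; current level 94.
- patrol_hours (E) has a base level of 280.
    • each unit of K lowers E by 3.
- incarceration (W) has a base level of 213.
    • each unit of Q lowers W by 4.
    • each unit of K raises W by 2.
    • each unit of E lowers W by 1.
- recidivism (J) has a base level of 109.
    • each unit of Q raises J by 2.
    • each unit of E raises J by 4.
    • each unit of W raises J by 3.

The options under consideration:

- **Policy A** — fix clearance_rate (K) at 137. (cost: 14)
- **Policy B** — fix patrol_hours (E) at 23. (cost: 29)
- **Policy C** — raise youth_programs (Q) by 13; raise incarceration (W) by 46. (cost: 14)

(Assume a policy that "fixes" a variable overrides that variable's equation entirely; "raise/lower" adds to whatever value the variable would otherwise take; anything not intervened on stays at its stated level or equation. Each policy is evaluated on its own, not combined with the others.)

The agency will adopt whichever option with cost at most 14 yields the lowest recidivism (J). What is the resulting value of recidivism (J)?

548

Policy A (K := 137):
  Q = 77
  K = 137
  E = 280 − 3·137 = -131
  W = 213 − 4·77 + 2·137 − (-131) = 310
  J = 109 + 2·77 + 4·(-131) + 3·310 = 669
Policy C (Q + 13, W + 46):
  Q = 77 + 13 = 90
  K = 94
  E = 280 − 3·94 = -2
  W = 213 − 4·90 + 2·94 − (-2) (+46 from intervention) = 89
  J = 109 + 2·90 + 4·(-2) + 3·89 = 548
Comparing — Policy A: J=669, Policy C: J=548. Lowest is 548 (Policy C).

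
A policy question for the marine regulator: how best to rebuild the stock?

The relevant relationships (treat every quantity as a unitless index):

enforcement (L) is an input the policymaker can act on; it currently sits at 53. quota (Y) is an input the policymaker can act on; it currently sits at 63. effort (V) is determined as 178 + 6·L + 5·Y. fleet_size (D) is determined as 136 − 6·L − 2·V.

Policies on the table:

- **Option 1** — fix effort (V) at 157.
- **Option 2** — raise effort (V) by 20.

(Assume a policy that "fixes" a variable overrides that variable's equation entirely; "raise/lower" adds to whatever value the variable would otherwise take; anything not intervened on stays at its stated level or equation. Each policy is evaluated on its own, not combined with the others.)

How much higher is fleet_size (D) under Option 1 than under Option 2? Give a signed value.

Option 1 (V := 157):
  L = 53
  Y = 63
  V = 157
  D = 136 − 6·53 − 2·157 = -496
Option 2 (V + 20):
  L = 53
  Y = 63
  V = 178 + 6·53 + 5·63 (+20 from intervention) = 831
  D = 136 − 6·53 − 2·831 = -1844
D: -496 − (-1844) = 1348

1348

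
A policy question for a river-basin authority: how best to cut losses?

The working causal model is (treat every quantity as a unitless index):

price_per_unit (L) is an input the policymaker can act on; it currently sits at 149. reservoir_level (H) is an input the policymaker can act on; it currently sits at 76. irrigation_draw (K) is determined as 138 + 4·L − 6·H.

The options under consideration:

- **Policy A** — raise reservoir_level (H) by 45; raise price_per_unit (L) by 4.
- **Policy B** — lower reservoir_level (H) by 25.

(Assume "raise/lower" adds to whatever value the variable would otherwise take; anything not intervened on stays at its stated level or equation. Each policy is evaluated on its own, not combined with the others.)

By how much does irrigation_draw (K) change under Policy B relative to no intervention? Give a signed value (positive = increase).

150

Baseline:
  L = 149
  H = 76
  K = 138 + 4·149 − 6·76 = 278
Policy B (H − 25):
  L = 149
  H = 76 − 25 = 51
  K = 138 + 4·149 − 6·51 = 428
Change in K: 428 − 278 = 150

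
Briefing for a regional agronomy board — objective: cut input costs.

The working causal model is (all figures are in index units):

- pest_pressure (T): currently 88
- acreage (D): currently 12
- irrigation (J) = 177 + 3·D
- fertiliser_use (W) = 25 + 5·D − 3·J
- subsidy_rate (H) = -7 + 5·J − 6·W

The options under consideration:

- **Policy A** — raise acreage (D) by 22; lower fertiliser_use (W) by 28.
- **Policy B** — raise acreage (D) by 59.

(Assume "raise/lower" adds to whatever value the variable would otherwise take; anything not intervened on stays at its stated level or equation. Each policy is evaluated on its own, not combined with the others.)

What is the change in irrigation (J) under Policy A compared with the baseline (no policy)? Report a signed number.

66

Baseline:
  D = 12
  J = 177 + 3·12 = 213
Policy A (D + 22, W − 28):
  D = 12 + 22 = 34
  J = 177 + 3·34 = 279
Change in J: 279 − 213 = 66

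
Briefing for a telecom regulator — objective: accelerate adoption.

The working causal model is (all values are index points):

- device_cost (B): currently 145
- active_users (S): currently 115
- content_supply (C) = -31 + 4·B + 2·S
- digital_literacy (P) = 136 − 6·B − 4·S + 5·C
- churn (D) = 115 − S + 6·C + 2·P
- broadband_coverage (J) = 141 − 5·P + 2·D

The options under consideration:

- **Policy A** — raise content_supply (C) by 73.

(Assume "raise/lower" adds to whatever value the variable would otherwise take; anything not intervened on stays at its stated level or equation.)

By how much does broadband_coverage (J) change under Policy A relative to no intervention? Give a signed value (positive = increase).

511

Baseline:
  B = 145
  S = 115
  C = -31 + 4·145 + 2·115 = 779
  P = 136 − 6·145 − 4·115 + 5·779 = 2701
  D = 115 − 115 + 6·779 + 2·2701 = 10076
  J = 141 − 5·2701 + 2·10076 = 6788
Policy A (C + 73):
  B = 145
  S = 115
  C = -31 + 4·145 + 2·115 (+73 from intervention) = 852
  P = 136 − 6·145 − 4·115 + 5·852 = 3066
  D = 115 − 115 + 6·852 + 2·3066 = 11244
  J = 141 − 5·3066 + 2·11244 = 7299
Change in J: 7299 − 6788 = 511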